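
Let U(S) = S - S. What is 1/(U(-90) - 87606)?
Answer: -1/87606 ≈ -1.1415e-5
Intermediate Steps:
U(S) = 0
1/(U(-90) - 87606) = 1/(0 - 87606) = 1/(-87606) = -1/87606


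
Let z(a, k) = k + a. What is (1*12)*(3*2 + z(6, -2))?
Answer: 120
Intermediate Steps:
z(a, k) = a + k
(1*12)*(3*2 + z(6, -2)) = (1*12)*(3*2 + (6 - 2)) = 12*(6 + 4) = 12*10 = 120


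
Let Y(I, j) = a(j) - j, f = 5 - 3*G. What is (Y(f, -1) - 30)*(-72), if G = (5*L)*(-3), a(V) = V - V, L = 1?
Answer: 2088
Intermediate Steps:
a(V) = 0
G = -15 (G = (5*1)*(-3) = 5*(-3) = -15)
f = 50 (f = 5 - 3*(-15) = 5 + 45 = 50)
Y(I, j) = -j (Y(I, j) = 0 - j = -j)
(Y(f, -1) - 30)*(-72) = (-1*(-1) - 30)*(-72) = (1 - 30)*(-72) = -29*(-72) = 2088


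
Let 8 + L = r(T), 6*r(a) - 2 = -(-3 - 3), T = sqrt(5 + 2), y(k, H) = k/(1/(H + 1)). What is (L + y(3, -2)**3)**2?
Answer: 10201/9 ≈ 1133.4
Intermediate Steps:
y(k, H) = k*(1 + H) (y(k, H) = k/(1/(1 + H)) = k*(1 + H))
T = sqrt(7) ≈ 2.6458
r(a) = 4/3 (r(a) = 1/3 + (-(-3 - 3))/6 = 1/3 + (-1*(-6))/6 = 1/3 + (1/6)*6 = 1/3 + 1 = 4/3)
L = -20/3 (L = -8 + 4/3 = -20/3 ≈ -6.6667)
(L + y(3, -2)**3)**2 = (-20/3 + (3*(1 - 2))**3)**2 = (-20/3 + (3*(-1))**3)**2 = (-20/3 + (-3)**3)**2 = (-20/3 - 27)**2 = (-101/3)**2 = 10201/9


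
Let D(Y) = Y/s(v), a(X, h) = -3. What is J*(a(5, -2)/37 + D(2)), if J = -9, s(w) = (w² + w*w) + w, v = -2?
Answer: -84/37 ≈ -2.2703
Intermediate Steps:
s(w) = w + 2*w² (s(w) = (w² + w²) + w = 2*w² + w = w + 2*w²)
D(Y) = Y/6 (D(Y) = Y/((-2*(1 + 2*(-2)))) = Y/((-2*(1 - 4))) = Y/((-2*(-3))) = Y/6)
J*(a(5, -2)/37 + D(2)) = -9*(-3/37 + (⅙)*2) = -9*(-3*1/37 + ⅓) = -9*(-3/37 + ⅓) = -9*28/111 = -84/37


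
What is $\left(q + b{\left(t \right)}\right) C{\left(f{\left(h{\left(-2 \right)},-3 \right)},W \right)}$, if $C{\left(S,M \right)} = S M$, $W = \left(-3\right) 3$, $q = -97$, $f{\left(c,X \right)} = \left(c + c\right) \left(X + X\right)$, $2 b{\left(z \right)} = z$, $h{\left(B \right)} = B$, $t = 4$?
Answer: $20520$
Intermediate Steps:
$b{\left(z \right)} = \frac{z}{2}$
$f{\left(c,X \right)} = 4 X c$ ($f{\left(c,X \right)} = 2 c 2 X = 4 X c$)
$W = -9$
$C{\left(S,M \right)} = M S$
$\left(q + b{\left(t \right)}\right) C{\left(f{\left(h{\left(-2 \right)},-3 \right)},W \right)} = \left(-97 + \frac{1}{2} \cdot 4\right) \left(- 9 \cdot 4 \left(-3\right) \left(-2\right)\right) = \left(-97 + 2\right) \left(\left(-9\right) 24\right) = \left(-95\right) \left(-216\right) = 20520$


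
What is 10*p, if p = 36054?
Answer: 360540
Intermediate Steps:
10*p = 10*36054 = 360540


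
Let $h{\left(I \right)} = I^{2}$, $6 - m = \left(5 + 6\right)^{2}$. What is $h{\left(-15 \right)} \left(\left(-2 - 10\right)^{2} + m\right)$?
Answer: $6525$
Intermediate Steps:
$m = -115$ ($m = 6 - \left(5 + 6\right)^{2} = 6 - 11^{2} = 6 - 121 = -115$)
$h{\left(-15 \right)} \left(\left(-2 - 10\right)^{2} + m\right) = \left(-15\right)^{2} \left(\left(-2 - 10\right)^{2} - 115\right) = 225 \left(\left(-12\right)^{2} - 115\right) = 225 \left(144 - 115\right) = 225 \cdot 29 = 6525$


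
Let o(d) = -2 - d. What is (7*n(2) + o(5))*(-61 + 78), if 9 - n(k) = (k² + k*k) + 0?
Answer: 0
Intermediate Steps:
n(k) = 9 - 2*k² (n(k) = 9 - ((k² + k*k) + 0) = 9 - ((k² + k²) + 0) = 9 - (2*k² + 0) = 9 - 2*k²)
(7*n(2) + o(5))*(-61 + 78) = (7*(9 - 2*2²) + (-2 - 1*5))*(-61 + 78) = (7*(9 - 2*4) + (-2 - 5))*17 = (7*(9 - 8) - 7)*17 = (7*1 - 7)*17 = (7 - 7)*17 = 0*17 = 0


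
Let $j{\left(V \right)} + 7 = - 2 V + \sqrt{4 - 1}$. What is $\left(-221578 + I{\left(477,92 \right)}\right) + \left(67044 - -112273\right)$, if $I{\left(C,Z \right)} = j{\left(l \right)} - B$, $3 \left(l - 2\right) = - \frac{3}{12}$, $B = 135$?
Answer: $- \frac{254441}{6} + \sqrt{3} \approx -42405.0$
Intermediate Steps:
$l = \frac{23}{12}$ ($l = 2 + \frac{\left(-3\right) \frac{1}{12}}{3} = 2 + \frac{1}{3} \left(- \frac{1}{4}\right) = 2 - \frac{1}{12} = \frac{23}{12} \approx 1.9167$)
$j{\left(V \right)} = -7 + \sqrt{3} - 2 V$ ($j{\left(V \right)} = -7 - \left(- \sqrt{4 - 1} + 2 V\right) = -7 - \left(- \sqrt{3} + 2 V\right) = -7 + \sqrt{3} - 2 V$)
$I{\left(C,Z \right)} = - \frac{875}{6} + \sqrt{3}$ ($I{\left(C,Z \right)} = \left(-7 + \sqrt{3} - \frac{23}{6}\right) - 135 = \left(- \frac{65}{6} + \sqrt{3}\right) - 135 = - \frac{875}{6} + \sqrt{3}$)
$\left(-221578 + I{\left(477,92 \right)}\right) + \left(67044 - -112273\right) = \left(-221578 - \left(\frac{875}{6} - \sqrt{3}\right)\right) + \left(67044 - -112273\right) = \left(- \frac{1330343}{6} + \sqrt{3}\right) + \left(67044 + 112273\right) = \left(- \frac{1330343}{6} + \sqrt{3}\right) + 179317 = - \frac{254441}{6} + \sqrt{3}$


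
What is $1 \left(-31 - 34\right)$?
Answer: $-65$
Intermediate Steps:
$1 \left(-31 - 34\right) = 1 \left(-65\right) = -65$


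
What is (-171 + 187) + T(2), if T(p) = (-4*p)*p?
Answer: 0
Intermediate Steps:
T(p) = -4*p²
(-171 + 187) + T(2) = (-171 + 187) - 4*2² = 16 - 4*4 = 16 - 16 = 0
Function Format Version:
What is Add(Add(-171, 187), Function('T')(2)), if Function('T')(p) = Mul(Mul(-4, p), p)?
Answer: 0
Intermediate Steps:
Function('T')(p) = Mul(-4, Pow(p, 2))
Add(Add(-171, 187), Function('T')(2)) = Add(Add(-171, 187), Mul(-4, Pow(2, 2))) = Add(16, Mul(-4, 4)) = Add(16, -16) = 0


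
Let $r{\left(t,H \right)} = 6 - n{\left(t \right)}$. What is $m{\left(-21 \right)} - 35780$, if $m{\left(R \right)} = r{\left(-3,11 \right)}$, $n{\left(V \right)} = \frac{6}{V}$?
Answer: $-35772$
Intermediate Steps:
$r{\left(t,H \right)} = 6 - \frac{6}{t}$
$m{\left(R \right)} = 8$ ($m{\left(R \right)} = 6 - \frac{6}{-3} = 6 - -2 = 6 + 2 = 8$)
$m{\left(-21 \right)} - 35780 = 8 - 35780 = -35772$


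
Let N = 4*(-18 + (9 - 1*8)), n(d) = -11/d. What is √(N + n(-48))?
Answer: I*√9759/12 ≈ 8.2323*I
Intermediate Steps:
N = -68 (N = 4*(-18 + (9 - 8)) = 4*(-18 + 1) = 4*(-17) = -68)
√(N + n(-48)) = √(-68 - 11/(-48)) = √(-68 - 11*(-1/48)) = √(-68 + 11/48) = √(-3253/48) = I*√9759/12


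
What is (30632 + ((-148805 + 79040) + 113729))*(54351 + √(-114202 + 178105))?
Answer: 4054367196 + 74596*√63903 ≈ 4.0732e+9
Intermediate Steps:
(30632 + ((-148805 + 79040) + 113729))*(54351 + √(-114202 + 178105)) = (30632 + (-69765 + 113729))*(54351 + √63903) = (30632 + 43964)*(54351 + √63903) = 74596*(54351 + √63903) = 4054367196 + 74596*√63903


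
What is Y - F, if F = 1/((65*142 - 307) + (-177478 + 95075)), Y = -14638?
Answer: -1075600239/73480 ≈ -14638.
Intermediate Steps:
F = -1/73480 (F = 1/((9230 - 307) - 82403) = 1/(8923 - 82403) = 1/(-73480) = -1/73480 ≈ -1.3609e-5)
Y - F = -14638 - 1*(-1/73480) = -14638 + 1/73480 = -1075600239/73480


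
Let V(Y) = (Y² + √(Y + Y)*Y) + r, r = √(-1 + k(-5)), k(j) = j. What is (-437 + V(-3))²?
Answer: 183160 + 1712*I*√6 ≈ 1.8316e+5 + 4193.5*I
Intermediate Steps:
r = I*√6 (r = √(-1 - 5) = √(-6) = I*√6 ≈ 2.4495*I)
V(Y) = Y² + I*√6 + √2*Y^(3/2) (V(Y) = (Y² + √(Y + Y)*Y) + I*√6 = (Y² + √(2*Y)*Y) + I*√6 = (Y² + (√2*√Y)*Y) + I*√6 = (Y² + √2*Y^(3/2)) + I*√6 = Y² + I*√6 + √2*Y^(3/2))
(-437 + V(-3))² = (-437 + ((-3)² + I*√6 + √2*(-3)^(3/2)))² = (-437 + (9 + I*√6 + √2*(-3*I*√3)))² = (-437 + (9 + I*√6 - 3*I*√6))² = (-437 + (9 - 2*I*√6))² = (-428 - 2*I*√6)²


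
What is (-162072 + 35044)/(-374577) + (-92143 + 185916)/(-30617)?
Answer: -31235992745/11468424009 ≈ -2.7237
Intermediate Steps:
(-162072 + 35044)/(-374577) + (-92143 + 185916)/(-30617) = -127028*(-1/374577) + 93773*(-1/30617) = 127028/374577 - 93773/30617 = -31235992745/11468424009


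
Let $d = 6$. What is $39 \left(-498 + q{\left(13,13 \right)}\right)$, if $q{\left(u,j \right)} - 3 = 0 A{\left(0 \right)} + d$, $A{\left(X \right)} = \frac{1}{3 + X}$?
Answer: $-19071$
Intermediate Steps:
$q{\left(u,j \right)} = 9$ ($q{\left(u,j \right)} = 3 + \left(\frac{0}{3 + 0} + 6\right) = 3 + \left(\frac{0}{3} + 6\right) = 3 + \left(0 \cdot \frac{1}{3} + 6\right) = 3 + \left(0 + 6\right) = 3 + 6 = 9$)
$39 \left(-498 + q{\left(13,13 \right)}\right) = 39 \left(-498 + 9\right) = 39 \left(-489\right) = -19071$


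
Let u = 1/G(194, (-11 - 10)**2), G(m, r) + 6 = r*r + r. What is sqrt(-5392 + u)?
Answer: I*sqrt(51213548982759)/97458 ≈ 73.43*I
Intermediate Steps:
G(m, r) = -6 + r + r**2 (G(m, r) = -6 + (r*r + r) = -6 + (r**2 + r) = -6 + (r + r**2) = -6 + r + r**2)
u = 1/194916 (u = 1/(-6 + (-11 - 10)**2 + ((-11 - 10)**2)**2) = 1/(-6 + (-21)**2 + ((-21)**2)**2) = 1/(-6 + 441 + 441**2) = 1/(-6 + 441 + 194481) = 1/194916 ≈ 5.1304e-6)
sqrt(-5392 + u) = sqrt(-5392 + 1/194916) = sqrt(-1050987071/194916) = I*sqrt(51213548982759)/97458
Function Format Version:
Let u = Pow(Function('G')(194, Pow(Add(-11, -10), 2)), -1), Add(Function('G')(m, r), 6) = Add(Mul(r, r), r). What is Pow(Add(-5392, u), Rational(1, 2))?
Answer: Mul(Rational(1, 97458), I, Pow(51213548982759, Rational(1, 2))) ≈ Mul(73.430, I)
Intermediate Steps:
Function('G')(m, r) = Add(-6, r, Pow(r, 2)) (Function('G')(m, r) = Add(-6, Add(Mul(r, r), r)) = Add(-6, Add(Pow(r, 2), r)) = Add(-6, Add(r, Pow(r, 2))) = Add(-6, r, Pow(r, 2)))
u = Rational(1, 194916) (u = Pow(Add(-6, Pow(Add(-11, -10), 2), Pow(Pow(Add(-11, -10), 2), 2)), -1) = Pow(Add(-6, Pow(-21, 2), Pow(Pow(-21, 2), 2)), -1) = Pow(Add(-6, 441, Pow(441, 2)), -1) = Pow(Add(-6, 441, 194481), -1) = Pow(194916, -1) = Rational(1, 194916) ≈ 5.1304e-6)
Pow(Add(-5392, u), Rational(1, 2)) = Pow(Add(-5392, Rational(1, 194916)), Rational(1, 2)) = Pow(Rational(-1050987071, 194916), Rational(1, 2)) = Mul(Rational(1, 97458), I, Pow(51213548982759, Rational(1, 2)))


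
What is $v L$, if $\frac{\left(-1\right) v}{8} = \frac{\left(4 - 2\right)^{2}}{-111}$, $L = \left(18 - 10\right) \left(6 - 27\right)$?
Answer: $- \frac{1792}{37} \approx -48.432$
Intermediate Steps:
$L = -168$ ($L = 8 \left(-21\right) = -168$)
$v = \frac{32}{111}$ ($v = - 8 \frac{\left(4 - 2\right)^{2}}{-111} = - 8 \cdot 2^{2} \left(- \frac{1}{111}\right) = - 8 \cdot 4 \left(- \frac{1}{111}\right) = \left(-8\right) \left(- \frac{4}{111}\right) = \frac{32}{111} \approx 0.28829$)
$v L = \frac{32}{111} \left(-168\right) = - \frac{1792}{37}$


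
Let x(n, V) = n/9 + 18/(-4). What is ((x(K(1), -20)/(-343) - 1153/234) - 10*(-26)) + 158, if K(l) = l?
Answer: 1841948/4459 ≈ 413.09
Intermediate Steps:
x(n, V) = -9/2 + n/9 (x(n, V) = n*(⅑) + 18*(-¼) = n/9 - 9/2 = -9/2 + n/9)
((x(K(1), -20)/(-343) - 1153/234) - 10*(-26)) + 158 = (((-9/2 + (⅑)*1)/(-343) - 1153/234) - 10*(-26)) + 158 = (((-9/2 + ⅑)*(-1/343) - 1153*1/234) + 260) + 158 = ((-79/18*(-1/343) - 1153/234) + 260) + 158 = ((79/6174 - 1153/234) + 260) + 158 = (-21914/4459 + 260) + 158 = 1137426/4459 + 158 = 1841948/4459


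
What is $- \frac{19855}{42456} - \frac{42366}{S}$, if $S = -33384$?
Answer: $\frac{47327149}{59056296} \approx 0.80139$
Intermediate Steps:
$- \frac{19855}{42456} - \frac{42366}{S} = - \frac{19855}{42456} - \frac{42366}{-33384} = \left(-19855\right) \frac{1}{42456} - - \frac{7061}{5564} = - \frac{19855}{42456} + \frac{7061}{5564} = \frac{47327149}{59056296}$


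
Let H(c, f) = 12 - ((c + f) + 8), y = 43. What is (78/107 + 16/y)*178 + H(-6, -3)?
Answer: 961561/4601 ≈ 208.99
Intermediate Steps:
H(c, f) = 4 - c - f (H(c, f) = 12 - (8 + c + f) = 12 + (-8 - c - f) = 4 - c - f)
(78/107 + 16/y)*178 + H(-6, -3) = (78/107 + 16/43)*178 + (4 - 1*(-6) - 1*(-3)) = (78*(1/107) + 16*(1/43))*178 + (4 + 6 + 3) = (78/107 + 16/43)*178 + 13 = (5066/4601)*178 + 13 = 901748/4601 + 13 = 961561/4601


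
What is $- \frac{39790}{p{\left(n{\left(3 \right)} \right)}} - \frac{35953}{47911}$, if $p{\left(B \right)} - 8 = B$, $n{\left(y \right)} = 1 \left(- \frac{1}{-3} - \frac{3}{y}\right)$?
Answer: $- \frac{2859963518}{527021} \approx -5426.7$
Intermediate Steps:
$n{\left(y \right)} = \frac{1}{3} - \frac{3}{y}$ ($n{\left(y \right)} = 1 \left(\left(-1\right) \left(- \frac{1}{3}\right) - \frac{3}{y}\right) = 1 \left(\frac{1}{3} - \frac{3}{y}\right) = \frac{1}{3} - \frac{3}{y}$)
$p{\left(B \right)} = 8 + B$
$- \frac{39790}{p{\left(n{\left(3 \right)} \right)}} - \frac{35953}{47911} = - \frac{39790}{8 + \frac{-9 + 3}{3 \cdot 3}} - \frac{35953}{47911} = - \frac{39790}{8 + \frac{1}{3} \cdot \frac{1}{3} \left(-6\right)} - \frac{35953}{47911} = - \frac{39790}{8 - \frac{2}{3}} - \frac{35953}{47911} = - \frac{39790}{\frac{22}{3}} - \frac{35953}{47911} = \left(-39790\right) \frac{3}{22} - \frac{35953}{47911} = - \frac{59685}{11} - \frac{35953}{47911} = - \frac{2859963518}{527021}$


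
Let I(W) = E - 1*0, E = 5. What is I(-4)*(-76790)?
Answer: -383950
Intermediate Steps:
I(W) = 5 (I(W) = 5 - 1*0 = 5 + 0 = 5)
I(-4)*(-76790) = 5*(-76790) = -383950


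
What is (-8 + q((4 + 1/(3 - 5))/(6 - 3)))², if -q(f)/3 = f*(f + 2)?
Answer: 52441/144 ≈ 364.17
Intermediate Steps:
q(f) = -3*f*(2 + f) (q(f) = -3*f*(f + 2) = -3*f*(2 + f))
(-8 + q((4 + 1/(3 - 5))/(6 - 3)))² = (-8 - 3*(4 + 1/(3 - 5))/(6 - 3)*(2 + (4 + 1/(3 - 5))/(6 - 3)))² = (-8 - 3*(4 + 1/(-2))/3*(2 + (4 + 1/(-2))/3))² = (-8 - 3*(4 - ½)*(⅓)*(2 + (4 - ½)*(⅓)))² = (-8 - 3*(7/2)*(⅓)*(2 + (7/2)*(⅓)))² = (-8 - 3*7/6*(2 + 7/6))² = (-8 - 3*7/6*19/6)² = (-8 - 133/12)² = (-229/12)² = 52441/144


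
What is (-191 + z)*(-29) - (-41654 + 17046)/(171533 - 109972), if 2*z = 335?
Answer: 83956859/123122 ≈ 681.90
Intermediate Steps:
z = 335/2 (z = (½)*335 = 335/2 ≈ 167.50)
(-191 + z)*(-29) - (-41654 + 17046)/(171533 - 109972) = (-191 + 335/2)*(-29) - (-41654 + 17046)/(171533 - 109972) = -47/2*(-29) - (-24608)/61561 = 1363/2 - (-24608)/61561 = 1363/2 - 1*(-24608/61561) = 1363/2 + 24608/61561 = 83956859/123122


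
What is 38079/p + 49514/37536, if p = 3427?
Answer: 1511359/121584 ≈ 12.431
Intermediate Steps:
38079/p + 49514/37536 = 38079/3427 + 49514/37536 = 38079*(1/3427) + 49514*(1/37536) = 38079/3427 + 24757/18768 = 1511359/121584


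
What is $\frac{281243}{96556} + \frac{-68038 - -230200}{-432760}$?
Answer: $\frac{6628312913}{2611598410} \approx 2.538$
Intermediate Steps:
$\frac{281243}{96556} + \frac{-68038 - -230200}{-432760} = 281243 \cdot \frac{1}{96556} + \left(-68038 + 230200\right) \left(- \frac{1}{432760}\right) = \frac{281243}{96556} + 162162 \left(- \frac{1}{432760}\right) = \frac{281243}{96556} - \frac{81081}{216380} = \frac{6628312913}{2611598410}$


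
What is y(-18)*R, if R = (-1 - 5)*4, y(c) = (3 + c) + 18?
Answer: -72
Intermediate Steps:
y(c) = 21 + c
R = -24 (R = -6*4 = -24)
y(-18)*R = (21 - 18)*(-24) = 3*(-24) = -72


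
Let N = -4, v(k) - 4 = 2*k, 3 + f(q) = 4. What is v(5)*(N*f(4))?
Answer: -56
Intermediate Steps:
f(q) = 1 (f(q) = -3 + 4 = 1)
v(k) = 4 + 2*k
v(5)*(N*f(4)) = (4 + 2*5)*(-4*1) = (4 + 10)*(-4) = 14*(-4) = -56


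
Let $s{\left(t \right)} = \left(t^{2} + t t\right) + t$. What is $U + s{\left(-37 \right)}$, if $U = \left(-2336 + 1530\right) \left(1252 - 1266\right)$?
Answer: $13985$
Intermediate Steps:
$U = 11284$ ($U = \left(-806\right) \left(-14\right) = 11284$)
$s{\left(t \right)} = t + 2 t^{2}$ ($s{\left(t \right)} = \left(t^{2} + t^{2}\right) + t = 2 t^{2} + t = t + 2 t^{2}$)
$U + s{\left(-37 \right)} = 11284 - 37 \left(1 + 2 \left(-37\right)\right) = 11284 - 37 \left(1 - 74\right) = 11284 - -2701 = 11284 + 2701 = 13985$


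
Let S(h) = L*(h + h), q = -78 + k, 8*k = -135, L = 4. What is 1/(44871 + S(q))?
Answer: 1/44112 ≈ 2.2670e-5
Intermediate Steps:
k = -135/8 (k = (⅛)*(-135) = -135/8 ≈ -16.875)
q = -759/8 (q = -78 - 135/8 = -759/8 ≈ -94.875)
S(h) = 8*h (S(h) = 4*(h + h) = 4*(2*h) = 8*h)
1/(44871 + S(q)) = 1/(44871 + 8*(-759/8)) = 1/(44871 - 759) = 1/44112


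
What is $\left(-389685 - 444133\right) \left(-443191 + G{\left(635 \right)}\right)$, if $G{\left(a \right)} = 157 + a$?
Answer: $368880249382$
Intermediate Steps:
$\left(-389685 - 444133\right) \left(-443191 + G{\left(635 \right)}\right) = \left(-389685 - 444133\right) \left(-443191 + \left(157 + 635\right)\right) = - 833818 \left(-443191 + 792\right) = \left(-833818\right) \left(-442399\right) = 368880249382$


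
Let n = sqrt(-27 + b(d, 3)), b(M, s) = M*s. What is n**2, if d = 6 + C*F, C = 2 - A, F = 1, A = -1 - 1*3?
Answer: 9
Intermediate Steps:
A = -4 (A = -1 - 3 = -4)
C = 6 (C = 2 - 1*(-4) = 2 + 4 = 6)
d = 12 (d = 6 + 6*1 = 6 + 6 = 12)
n = 3 (n = sqrt(-27 + 12*3) = sqrt(-27 + 36) = sqrt(9) = 3)
n**2 = 3**2 = 9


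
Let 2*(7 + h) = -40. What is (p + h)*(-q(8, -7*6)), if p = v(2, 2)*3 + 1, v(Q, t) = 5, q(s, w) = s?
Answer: 88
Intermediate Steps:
h = -27 (h = -7 + (½)*(-40) = -7 - 20 = -27)
p = 16 (p = 5*3 + 1 = 15 + 1 = 16)
(p + h)*(-q(8, -7*6)) = (16 - 27)*(-1*8) = -11*(-8) = 88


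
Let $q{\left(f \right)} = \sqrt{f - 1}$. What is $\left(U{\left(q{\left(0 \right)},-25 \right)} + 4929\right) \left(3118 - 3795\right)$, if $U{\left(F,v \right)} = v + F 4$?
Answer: $-3320008 - 2708 i \approx -3.32 \cdot 10^{6} - 2708.0 i$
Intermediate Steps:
$q{\left(f \right)} = \sqrt{-1 + f}$
$U{\left(F,v \right)} = v + 4 F$
$\left(U{\left(q{\left(0 \right)},-25 \right)} + 4929\right) \left(3118 - 3795\right) = \left(\left(-25 + 4 \sqrt{-1 + 0}\right) + 4929\right) \left(3118 - 3795\right) = \left(\left(-25 + 4 \sqrt{-1}\right) + 4929\right) \left(-677\right) = \left(\left(-25 + 4 i\right) + 4929\right) \left(-677\right) = \left(4904 + 4 i\right) \left(-677\right) = -3320008 - 2708 i$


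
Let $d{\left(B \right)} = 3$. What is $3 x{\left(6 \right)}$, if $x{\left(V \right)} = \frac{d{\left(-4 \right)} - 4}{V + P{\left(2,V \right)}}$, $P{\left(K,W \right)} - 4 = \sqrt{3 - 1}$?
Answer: $- \frac{15}{49} + \frac{3 \sqrt{2}}{98} \approx -0.26283$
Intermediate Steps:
$P{\left(K,W \right)} = 4 + \sqrt{2}$ ($P{\left(K,W \right)} = 4 + \sqrt{3 - 1} = 4 + \sqrt{2}$)
$x{\left(V \right)} = - \frac{1}{4 + V + \sqrt{2}}$ ($x{\left(V \right)} = \frac{3 - 4}{V + \left(4 + \sqrt{2}\right)} = - \frac{1}{4 + V + \sqrt{2}}$)
$3 x{\left(6 \right)} = 3 \left(- \frac{1}{4 + 6 + \sqrt{2}}\right) = 3 \left(- \frac{1}{10 + \sqrt{2}}\right) = - \frac{3}{10 + \sqrt{2}}$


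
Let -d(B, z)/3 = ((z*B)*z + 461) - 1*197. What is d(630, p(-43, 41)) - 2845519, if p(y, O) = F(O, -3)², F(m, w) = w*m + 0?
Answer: -432598597801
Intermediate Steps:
F(m, w) = m*w (F(m, w) = m*w + 0 = m*w)
p(y, O) = 9*O² (p(y, O) = (O*(-3))² = (-3*O)² = 9*O²)
d(B, z) = -792 - 3*B*z² (d(B, z) = -3*(((z*B)*z + 461) - 1*197) = -3*(((B*z)*z + 461) - 197) = -3*((B*z² + 461) - 197) = -3*((461 + B*z²) - 197) = -3*(264 + B*z²) = -792 - 3*B*z²)
d(630, p(-43, 41)) - 2845519 = (-792 - 3*630*(9*41²)²) - 2845519 = (-792 - 3*630*(9*1681)²) - 2845519 = (-792 - 3*630*15129²) - 2845519 = (-792 - 3*630*228886641) - 2845519 = (-792 - 432595751490) - 2845519 = -432595752282 - 2845519 = -432598597801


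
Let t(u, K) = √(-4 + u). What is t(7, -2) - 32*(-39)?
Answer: 1248 + √3 ≈ 1249.7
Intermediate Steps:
t(7, -2) - 32*(-39) = √(-4 + 7) - 32*(-39) = √3 + 1248 = 1248 + √3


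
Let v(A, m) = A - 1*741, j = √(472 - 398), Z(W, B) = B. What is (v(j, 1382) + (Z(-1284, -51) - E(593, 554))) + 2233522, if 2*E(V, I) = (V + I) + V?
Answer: 2231860 + √74 ≈ 2.2319e+6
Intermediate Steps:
j = √74 ≈ 8.6023
v(A, m) = -741 + A (v(A, m) = A - 741 = -741 + A)
E(V, I) = V + I/2 (E(V, I) = ((V + I) + V)/2 = ((I + V) + V)/2 = (I + 2*V)/2 = V + I/2)
(v(j, 1382) + (Z(-1284, -51) - E(593, 554))) + 2233522 = ((-741 + √74) + (-51 - (593 + (½)*554))) + 2233522 = ((-741 + √74) + (-51 - (593 + 277))) + 2233522 = ((-741 + √74) + (-51 - 1*870)) + 2233522 = ((-741 + √74) + (-51 - 870)) + 2233522 = ((-741 + √74) - 921) + 2233522 = (-1662 + √74) + 2233522 = 2231860 + √74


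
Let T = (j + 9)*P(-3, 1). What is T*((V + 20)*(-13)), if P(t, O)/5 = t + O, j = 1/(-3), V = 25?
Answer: 50700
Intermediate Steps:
j = -1/3 ≈ -0.33333
P(t, O) = 5*O + 5*t (P(t, O) = 5*(t + O) = 5*(O + t) = 5*O + 5*t)
T = -260/3 (T = (-1/3 + 9)*(5*1 + 5*(-3)) = 26*(5 - 15)/3 = (26/3)*(-10) = -260/3 ≈ -86.667)
T*((V + 20)*(-13)) = -260*(25 + 20)*(-13)/3 = -3900*(-13) = -260/3*(-585) = 50700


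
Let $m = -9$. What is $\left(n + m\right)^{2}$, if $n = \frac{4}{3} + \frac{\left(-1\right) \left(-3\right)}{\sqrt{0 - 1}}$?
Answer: $\frac{448}{9} + 46 i \approx 49.778 + 46.0 i$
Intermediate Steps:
$n = \frac{4}{3} - 3 i$ ($n = 4 \cdot \frac{1}{3} + \frac{3}{\sqrt{-1}} = \frac{4}{3} + \frac{3}{i} = \frac{4}{3} + 3 \left(- i\right) = \frac{4}{3} - 3 i \approx 1.3333 - 3.0 i$)
$\left(n + m\right)^{2} = \left(\left(\frac{4}{3} - 3 i\right) - 9\right)^{2} = \left(- \frac{23}{3} - 3 i\right)^{2}$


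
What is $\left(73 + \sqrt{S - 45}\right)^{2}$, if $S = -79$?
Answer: $5205 + 292 i \sqrt{31} \approx 5205.0 + 1625.8 i$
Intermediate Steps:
$\left(73 + \sqrt{S - 45}\right)^{2} = \left(73 + \sqrt{-79 - 45}\right)^{2} = \left(73 + \sqrt{-124}\right)^{2} = \left(73 + 2 i \sqrt{31}\right)^{2}$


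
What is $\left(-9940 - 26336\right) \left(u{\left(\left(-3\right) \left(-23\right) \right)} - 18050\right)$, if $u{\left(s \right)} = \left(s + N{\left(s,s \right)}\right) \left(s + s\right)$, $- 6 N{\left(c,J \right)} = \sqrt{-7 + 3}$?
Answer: $309361728 + 1668696 i \approx 3.0936 \cdot 10^{8} + 1.6687 \cdot 10^{6} i$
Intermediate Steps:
$N{\left(c,J \right)} = - \frac{i}{3}$ ($N{\left(c,J \right)} = - \frac{\sqrt{-7 + 3}}{6} = - \frac{\sqrt{-4}}{6} = - \frac{2 i}{6} = - \frac{i}{3}$)
$u{\left(s \right)} = 2 s \left(s - \frac{i}{3}\right)$ ($u{\left(s \right)} = \left(s - \frac{i}{3}\right) \left(s + s\right) = \left(s - \frac{i}{3}\right) 2 s = 2 s \left(s - \frac{i}{3}\right)$)
$\left(-9940 - 26336\right) \left(u{\left(\left(-3\right) \left(-23\right) \right)} - 18050\right) = \left(-9940 - 26336\right) \left(\frac{2 \left(\left(-3\right) \left(-23\right)\right) \left(- i + 3 \left(\left(-3\right) \left(-23\right)\right)\right)}{3} - 18050\right) = - 36276 \left(\frac{2}{3} \cdot 69 \left(- i + 3 \cdot 69\right) - 18050\right) = - 36276 \left(\frac{2}{3} \cdot 69 \left(- i + 207\right) - 18050\right) = - 36276 \left(\frac{2}{3} \cdot 69 \left(207 - i\right) - 18050\right) = - 36276 \left(\left(9522 - 46 i\right) - 18050\right) = - 36276 \left(-8528 - 46 i\right) = 309361728 + 1668696 i$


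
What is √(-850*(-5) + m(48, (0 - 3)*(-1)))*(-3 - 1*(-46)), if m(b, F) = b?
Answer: 43*√4298 ≈ 2819.0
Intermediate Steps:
√(-850*(-5) + m(48, (0 - 3)*(-1)))*(-3 - 1*(-46)) = √(-850*(-5) + 48)*(-3 - 1*(-46)) = √(4250 + 48)*(-3 + 46) = √4298*43 = 43*√4298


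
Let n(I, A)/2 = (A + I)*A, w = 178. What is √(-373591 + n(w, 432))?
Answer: √153449 ≈ 391.73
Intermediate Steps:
n(I, A) = 2*A*(A + I) (n(I, A) = 2*((A + I)*A) = 2*(A*(A + I)) = 2*A*(A + I))
√(-373591 + n(w, 432)) = √(-373591 + 2*432*(432 + 178)) = √(-373591 + 2*432*610) = √(-373591 + 527040) = √153449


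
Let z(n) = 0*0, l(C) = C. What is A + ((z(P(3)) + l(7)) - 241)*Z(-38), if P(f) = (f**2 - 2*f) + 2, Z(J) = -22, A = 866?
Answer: 6014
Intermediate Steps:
P(f) = 2 + f**2 - 2*f
z(n) = 0
A + ((z(P(3)) + l(7)) - 241)*Z(-38) = 866 + ((0 + 7) - 241)*(-22) = 866 + (7 - 241)*(-22) = 866 - 234*(-22) = 866 + 5148 = 6014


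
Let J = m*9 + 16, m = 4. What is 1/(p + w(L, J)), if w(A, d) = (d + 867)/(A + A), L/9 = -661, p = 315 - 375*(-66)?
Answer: 11898/298222451 ≈ 3.9896e-5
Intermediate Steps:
p = 25065 (p = 315 + 24750 = 25065)
L = -5949 (L = 9*(-661) = -5949)
J = 52 (J = 4*9 + 16 = 36 + 16 = 52)
w(A, d) = (867 + d)/(2*A) (w(A, d) = (867 + d)/((2*A)) = (867 + d)*(1/(2*A)) = (867 + d)/(2*A))
1/(p + w(L, J)) = 1/(25065 + (½)*(867 + 52)/(-5949)) = 1/(25065 + (½)*(-1/5949)*919) = 1/(25065 - 919/11898) = 1/(298222451/11898) = 11898/298222451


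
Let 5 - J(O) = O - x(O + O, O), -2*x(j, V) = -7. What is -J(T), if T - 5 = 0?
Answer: -7/2 ≈ -3.5000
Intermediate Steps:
T = 5 (T = 5 + 0 = 5)
x(j, V) = 7/2 (x(j, V) = -½*(-7) = 7/2)
J(O) = 17/2 - O (J(O) = 5 - (O - 1*7/2) = 5 - (O - 7/2) = 5 - (-7/2 + O) = 5 + (7/2 - O) = 17/2 - O)
-J(T) = -(17/2 - 1*5) = -(17/2 - 5) = -1*7/2 = -7/2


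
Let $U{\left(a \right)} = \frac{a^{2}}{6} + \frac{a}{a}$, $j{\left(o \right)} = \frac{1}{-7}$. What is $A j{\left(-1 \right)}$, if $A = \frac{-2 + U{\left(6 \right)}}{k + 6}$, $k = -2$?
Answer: $- \frac{5}{28} \approx -0.17857$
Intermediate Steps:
$j{\left(o \right)} = - \frac{1}{7}$
$U{\left(a \right)} = 1 + \frac{a^{2}}{6}$ ($U{\left(a \right)} = a^{2} \cdot \frac{1}{6} + 1 = \frac{a^{2}}{6} + 1 = 1 + \frac{a^{2}}{6}$)
$A = \frac{5}{4}$ ($A = \frac{-2 + \left(1 + \frac{6^{2}}{6}\right)}{-2 + 6} = \frac{-2 + \left(1 + \frac{1}{6} \cdot 36\right)}{4} = \left(-2 + \left(1 + 6\right)\right) \frac{1}{4} = \left(-2 + 7\right) \frac{1}{4} = 5 \cdot \frac{1}{4} = \frac{5}{4} \approx 1.25$)
$A j{\left(-1 \right)} = \frac{5}{4} \left(- \frac{1}{7}\right) = - \frac{5}{28}$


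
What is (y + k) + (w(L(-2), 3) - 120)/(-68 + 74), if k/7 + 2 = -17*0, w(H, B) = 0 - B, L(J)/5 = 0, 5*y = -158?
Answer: -661/10 ≈ -66.100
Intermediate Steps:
y = -158/5 (y = (⅕)*(-158) = -158/5 ≈ -31.600)
L(J) = 0 (L(J) = 5*0 = 0)
w(H, B) = -B
k = -14 (k = -14 + 7*(-17*0) = -14 + 7*0 = -14 + 0 = -14)
(y + k) + (w(L(-2), 3) - 120)/(-68 + 74) = (-158/5 - 14) + (-1*3 - 120)/(-68 + 74) = -228/5 + (-3 - 120)/6 = -228/5 - 123*⅙ = -228/5 - 41/2 = -661/10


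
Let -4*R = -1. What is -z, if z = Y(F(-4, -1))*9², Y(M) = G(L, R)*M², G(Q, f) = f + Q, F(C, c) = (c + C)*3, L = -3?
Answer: 200475/4 ≈ 50119.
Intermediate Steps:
R = ¼ (R = -¼*(-1) = ¼ ≈ 0.25000)
F(C, c) = 3*C + 3*c (F(C, c) = (C + c)*3 = 3*C + 3*c)
G(Q, f) = Q + f
Y(M) = -11*M²/4 (Y(M) = (-3 + ¼)*M² = -11*M²/4)
z = -200475/4 (z = -11*(3*(-4) + 3*(-1))²/4*9² = -11*(-12 - 3)²/4*81 = -11/4*(-15)²*81 = -11/4*225*81 = -2475/4*81 = -200475/4 ≈ -50119.)
-z = -1*(-200475/4) = 200475/4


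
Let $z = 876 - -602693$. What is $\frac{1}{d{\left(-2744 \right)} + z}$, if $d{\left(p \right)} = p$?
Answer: $\frac{1}{600825} \approx 1.6644 \cdot 10^{-6}$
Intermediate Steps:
$z = 603569$ ($z = 876 + 602693 = 603569$)
$\frac{1}{d{\left(-2744 \right)} + z} = \frac{1}{-2744 + 603569} = \frac{1}{600825}$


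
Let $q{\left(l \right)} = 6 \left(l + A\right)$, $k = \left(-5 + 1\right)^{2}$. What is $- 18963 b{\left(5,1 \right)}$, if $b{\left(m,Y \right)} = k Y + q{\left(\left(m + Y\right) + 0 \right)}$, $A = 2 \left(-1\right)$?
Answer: $-758520$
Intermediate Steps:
$A = -2$
$k = 16$ ($k = \left(-4\right)^{2} = 16$)
$q{\left(l \right)} = -12 + 6 l$ ($q{\left(l \right)} = 6 \left(l - 2\right) = 6 \left(-2 + l\right) = -12 + 6 l$)
$b{\left(m,Y \right)} = -12 + 6 m + 22 Y$ ($b{\left(m,Y \right)} = 16 Y + \left(-12 + 6 \left(\left(m + Y\right) + 0\right)\right) = 16 Y + \left(-12 + 6 \left(\left(Y + m\right) + 0\right)\right) = 16 Y + \left(-12 + 6 \left(Y + m\right)\right) = 16 Y - \left(12 - 6 Y - 6 m\right) = 16 Y + \left(-12 + 6 Y + 6 m\right) = -12 + 6 m + 22 Y$)
$- 18963 b{\left(5,1 \right)} = - 18963 \left(-12 + 6 \cdot 5 + 22 \cdot 1\right) = - 18963 \left(-12 + 30 + 22\right) = \left(-18963\right) 40 = -758520$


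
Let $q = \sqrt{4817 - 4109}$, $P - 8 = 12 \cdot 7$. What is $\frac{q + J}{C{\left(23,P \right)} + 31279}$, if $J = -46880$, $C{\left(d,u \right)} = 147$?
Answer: $- \frac{23440}{15713} + \frac{\sqrt{177}}{15713} \approx -1.4909$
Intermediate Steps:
$P = 92$ ($P = 8 + 12 \cdot 7 = 8 + 84 = 92$)
$q = 2 \sqrt{177}$ ($q = \sqrt{708} = 2 \sqrt{177} \approx 26.608$)
$\frac{q + J}{C{\left(23,P \right)} + 31279} = \frac{2 \sqrt{177} - 46880}{147 + 31279} = \frac{-46880 + 2 \sqrt{177}}{31426} = \left(-46880 + 2 \sqrt{177}\right) \frac{1}{31426} = - \frac{23440}{15713} + \frac{\sqrt{177}}{15713}$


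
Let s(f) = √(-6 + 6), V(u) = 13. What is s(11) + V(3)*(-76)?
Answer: -988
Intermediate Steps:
s(f) = 0 (s(f) = √0 = 0)
s(11) + V(3)*(-76) = 0 + 13*(-76) = 0 - 988 = -988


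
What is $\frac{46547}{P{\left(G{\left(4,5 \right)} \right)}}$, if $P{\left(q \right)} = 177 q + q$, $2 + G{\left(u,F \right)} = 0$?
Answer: $- \frac{523}{4} \approx -130.75$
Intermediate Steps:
$G{\left(u,F \right)} = -2$ ($G{\left(u,F \right)} = -2 + 0 = -2$)
$P{\left(q \right)} = 178 q$
$\frac{46547}{P{\left(G{\left(4,5 \right)} \right)}} = \frac{46547}{178 \left(-2\right)} = \frac{46547}{-356} = 46547 \left(- \frac{1}{356}\right) = - \frac{523}{4}$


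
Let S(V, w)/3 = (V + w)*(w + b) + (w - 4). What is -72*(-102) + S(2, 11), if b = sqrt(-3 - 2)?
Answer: 7794 + 39*I*sqrt(5) ≈ 7794.0 + 87.207*I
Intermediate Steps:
b = I*sqrt(5) (b = sqrt(-5) = I*sqrt(5) ≈ 2.2361*I)
S(V, w) = -12 + 3*w + 3*(V + w)*(w + I*sqrt(5)) (S(V, w) = 3*((V + w)*(w + I*sqrt(5)) + (w - 4)) = 3*((V + w)*(w + I*sqrt(5)) + (-4 + w)) = 3*(-4 + w + (V + w)*(w + I*sqrt(5))) = -12 + 3*w + 3*(V + w)*(w + I*sqrt(5)))
-72*(-102) + S(2, 11) = -72*(-102) + (-12 + 3*11 + 3*11**2 + 3*2*11 + 3*I*2*sqrt(5) + 3*I*11*sqrt(5)) = 7344 + (-12 + 33 + 3*121 + 66 + 6*I*sqrt(5) + 33*I*sqrt(5)) = 7344 + (-12 + 33 + 363 + 66 + 6*I*sqrt(5) + 33*I*sqrt(5)) = 7344 + (450 + 39*I*sqrt(5)) = 7794 + 39*I*sqrt(5)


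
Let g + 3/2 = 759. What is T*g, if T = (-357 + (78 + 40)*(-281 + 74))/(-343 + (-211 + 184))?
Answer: 7509249/148 ≈ 50738.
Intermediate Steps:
g = 1515/2 (g = -3/2 + 759 = 1515/2 ≈ 757.50)
T = 24783/370 (T = (-357 + 118*(-207))/(-343 - 27) = (-357 - 24426)/(-370) = -24783*(-1/370) = 24783/370 ≈ 66.981)
T*g = (24783/370)*(1515/2) = 7509249/148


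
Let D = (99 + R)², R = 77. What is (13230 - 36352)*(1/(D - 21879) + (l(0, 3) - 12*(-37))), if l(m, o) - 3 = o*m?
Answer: -8547488720/827 ≈ -1.0336e+7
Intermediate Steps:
l(m, o) = 3 + m*o (l(m, o) = 3 + o*m = 3 + m*o)
D = 30976 (D = (99 + 77)² = 176² = 30976)
(13230 - 36352)*(1/(D - 21879) + (l(0, 3) - 12*(-37))) = (13230 - 36352)*(1/(30976 - 21879) + ((3 + 0*3) - 12*(-37))) = -23122*(1/9097 + ((3 + 0) + 444)) = -23122*(1/9097 + (3 + 444)) = -23122*(1/9097 + 447) = -23122*4066360/9097 = -8547488720/827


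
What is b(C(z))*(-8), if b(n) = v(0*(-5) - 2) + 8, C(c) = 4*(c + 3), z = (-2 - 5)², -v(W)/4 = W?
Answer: -128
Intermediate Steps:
v(W) = -4*W
z = 49 (z = (-7)² = 49)
C(c) = 12 + 4*c (C(c) = 4*(3 + c) = 12 + 4*c)
b(n) = 16 (b(n) = -4*(0*(-5) - 2) + 8 = -4*(0 - 2) + 8 = -4*(-2) + 8 = 8 + 8 = 16)
b(C(z))*(-8) = 16*(-8) = -128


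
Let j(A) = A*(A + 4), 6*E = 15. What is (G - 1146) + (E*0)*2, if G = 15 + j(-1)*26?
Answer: -1209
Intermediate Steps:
E = 5/2 (E = (⅙)*15 = 5/2 ≈ 2.5000)
j(A) = A*(4 + A)
G = -63 (G = 15 - (4 - 1)*26 = 15 - 1*3*26 = 15 - 3*26 = 15 - 78 = -63)
(G - 1146) + (E*0)*2 = (-63 - 1146) + ((5/2)*0)*2 = -1209 + 0*2 = -1209 + 0 = -1209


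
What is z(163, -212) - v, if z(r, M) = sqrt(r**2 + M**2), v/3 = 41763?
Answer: -125289 + sqrt(71513) ≈ -1.2502e+5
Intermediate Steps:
v = 125289 (v = 3*41763 = 125289)
z(r, M) = sqrt(M**2 + r**2)
z(163, -212) - v = sqrt((-212)**2 + 163**2) - 1*125289 = sqrt(44944 + 26569) - 125289 = sqrt(71513) - 125289 = -125289 + sqrt(71513)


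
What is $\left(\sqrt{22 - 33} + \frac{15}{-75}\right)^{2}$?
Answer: $\frac{\left(-1 + 5 i \sqrt{11}\right)^{2}}{25} \approx -10.96 - 1.3267 i$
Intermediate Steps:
$\left(\sqrt{22 - 33} + \frac{15}{-75}\right)^{2} = \left(\sqrt{-11} + 15 \left(- \frac{1}{75}\right)\right)^{2} = \left(i \sqrt{11} - \frac{1}{5}\right)^{2} = \left(- \frac{1}{5} + i \sqrt{11}\right)^{2}$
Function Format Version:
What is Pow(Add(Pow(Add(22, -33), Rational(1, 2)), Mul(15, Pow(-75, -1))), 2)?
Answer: Mul(Rational(1, 25), Pow(Add(-1, Mul(5, I, Pow(11, Rational(1, 2)))), 2)) ≈ Add(-10.960, Mul(-1.3267, I))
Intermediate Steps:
Pow(Add(Pow(Add(22, -33), Rational(1, 2)), Mul(15, Pow(-75, -1))), 2) = Pow(Add(Pow(-11, Rational(1, 2)), Mul(15, Rational(-1, 75))), 2) = Pow(Add(Mul(I, Pow(11, Rational(1, 2))), Rational(-1, 5)), 2) = Pow(Add(Rational(-1, 5), Mul(I, Pow(11, Rational(1, 2)))), 2)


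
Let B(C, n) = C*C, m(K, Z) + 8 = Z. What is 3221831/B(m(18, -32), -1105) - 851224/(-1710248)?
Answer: 688936497811/342049600 ≈ 2014.1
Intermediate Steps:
m(K, Z) = -8 + Z
B(C, n) = C**2
3221831/B(m(18, -32), -1105) - 851224/(-1710248) = 3221831/((-8 - 32)**2) - 851224/(-1710248) = 3221831/((-40)**2) - 851224*(-1/1710248) = 3221831/1600 + 106403/213781 = 688936497811/342049600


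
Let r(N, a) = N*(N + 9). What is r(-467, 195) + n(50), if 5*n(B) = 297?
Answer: 1069727/5 ≈ 2.1395e+5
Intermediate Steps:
n(B) = 297/5 (n(B) = (⅕)*297 = 297/5)
r(N, a) = N*(9 + N)
r(-467, 195) + n(50) = -467*(9 - 467) + 297/5 = -467*(-458) + 297/5 = 213886 + 297/5 = 1069727/5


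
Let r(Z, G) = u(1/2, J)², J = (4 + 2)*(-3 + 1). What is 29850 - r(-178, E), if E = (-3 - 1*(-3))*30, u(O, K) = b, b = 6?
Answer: 29814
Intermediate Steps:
J = -12 (J = 6*(-2) = -12)
u(O, K) = 6
E = 0 (E = (-3 + 3)*30 = 0*30 = 0)
r(Z, G) = 36 (r(Z, G) = 6² = 36)
29850 - r(-178, E) = 29850 - 1*36 = 29850 - 36 = 29814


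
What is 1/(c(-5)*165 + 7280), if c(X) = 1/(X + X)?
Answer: 2/14527 ≈ 0.00013767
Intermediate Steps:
c(X) = 1/(2*X)
1/(c(-5)*165 + 7280) = 1/(((1/2)/(-5))*165 + 7280) = 1/(((1/2)*(-1/5))*165 + 7280) = 1/(-1/10*165 + 7280) = 1/(-33/2 + 7280) = 1/(14527/2) = 2/14527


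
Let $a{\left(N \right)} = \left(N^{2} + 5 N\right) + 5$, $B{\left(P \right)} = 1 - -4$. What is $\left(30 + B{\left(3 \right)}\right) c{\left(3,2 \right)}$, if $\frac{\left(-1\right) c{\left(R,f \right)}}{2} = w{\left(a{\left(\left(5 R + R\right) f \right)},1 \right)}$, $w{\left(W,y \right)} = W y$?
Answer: $-103670$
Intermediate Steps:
$B{\left(P \right)} = 5$ ($B{\left(P \right)} = 1 + 4 = 5$)
$a{\left(N \right)} = 5 + N^{2} + 5 N$
$c{\left(R,f \right)} = -10 - 72 R^{2} f^{2} - 60 R f$ ($c{\left(R,f \right)} = - 2 \left(5 + \left(\left(5 R + R\right) f\right)^{2} + 5 \left(5 R + R\right) f\right) 1 = - 2 \left(5 + \left(6 R f\right)^{2} + 5 \cdot 6 R f\right) 1 = - 2 \left(5 + 36 R^{2} f^{2} + 30 R f\right) 1 = - 2 \left(5 + 30 R f + 36 R^{2} f^{2}\right) 1 = - 2 \left(5 + 30 R f + 36 R^{2} f^{2}\right) = -10 - 72 R^{2} f^{2} - 60 R f$)
$\left(30 + B{\left(3 \right)}\right) c{\left(3,2 \right)} = \left(30 + 5\right) \left(-10 - 72 \cdot 3^{2} \cdot 2^{2} - 180 \cdot 2\right) = 35 \left(-10 - 648 \cdot 4 - 360\right) = 35 \left(-10 - 2592 - 360\right) = 35 \left(-2962\right) = -103670$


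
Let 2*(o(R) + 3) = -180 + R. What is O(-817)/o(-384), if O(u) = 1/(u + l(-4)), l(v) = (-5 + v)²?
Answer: 1/209760 ≈ 4.7674e-6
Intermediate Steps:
o(R) = -93 + R/2 (o(R) = -3 + (-180 + R)/2 = -3 + (-90 + R/2) = -93 + R/2)
O(u) = 1/(81 + u) (O(u) = 1/(u + (-5 - 4)²) = 1/(u + (-9)²) = 1/(u + 81) = 1/(81 + u))
O(-817)/o(-384) = 1/((81 - 817)*(-93 + (½)*(-384))) = 1/((-736)*(-93 - 192)) = -1/736/(-285) = -1/736*(-1/285) = 1/209760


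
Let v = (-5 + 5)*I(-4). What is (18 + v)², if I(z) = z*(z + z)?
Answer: 324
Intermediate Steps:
I(z) = 2*z² (I(z) = z*(2*z) = 2*z²)
v = 0 (v = (-5 + 5)*(2*(-4)²) = 0*(2*16) = 0*32 = 0)
(18 + v)² = (18 + 0)² = 18² = 324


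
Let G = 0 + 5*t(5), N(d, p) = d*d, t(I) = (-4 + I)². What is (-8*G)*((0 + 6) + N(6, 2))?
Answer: -1680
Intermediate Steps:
N(d, p) = d²
G = 5 (G = 0 + 5*(-4 + 5)² = 0 + 5*1² = 0 + 5*1 = 0 + 5 = 5)
(-8*G)*((0 + 6) + N(6, 2)) = (-8*5)*((0 + 6) + 6²) = -40*(6 + 36) = -40*42 = -1680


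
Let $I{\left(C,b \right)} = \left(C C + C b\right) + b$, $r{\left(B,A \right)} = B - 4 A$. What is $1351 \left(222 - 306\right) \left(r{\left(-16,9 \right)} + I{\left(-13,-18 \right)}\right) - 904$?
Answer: $-37791076$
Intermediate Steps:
$I{\left(C,b \right)} = b + C^{2} + C b$ ($I{\left(C,b \right)} = \left(C^{2} + C b\right) + b = b + C^{2} + C b$)
$1351 \left(222 - 306\right) \left(r{\left(-16,9 \right)} + I{\left(-13,-18 \right)}\right) - 904 = 1351 \left(222 - 306\right) \left(\left(-16 - 36\right) - \left(-216 - 169\right)\right) - 904 = 1351 \left(- 84 \left(\left(-16 - 36\right) + \left(-18 + 169 + 234\right)\right)\right) - 904 = 1351 \left(- 84 \left(-52 + 385\right)\right) - 904 = 1351 \left(\left(-84\right) 333\right) - 904 = 1351 \left(-27972\right) - 904 = -37790172 - 904 = -37791076$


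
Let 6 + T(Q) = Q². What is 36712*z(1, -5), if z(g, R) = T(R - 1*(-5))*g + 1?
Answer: -183560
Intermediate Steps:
T(Q) = -6 + Q²
z(g, R) = 1 + g*(-6 + (5 + R)²) (z(g, R) = (-6 + (R - 1*(-5))²)*g + 1 = (-6 + (R + 5)²)*g + 1 = (-6 + (5 + R)²)*g + 1 = g*(-6 + (5 + R)²) + 1 = 1 + g*(-6 + (5 + R)²))
36712*z(1, -5) = 36712*(1 + 1*(-6 + (5 - 5)²)) = 36712*(1 + 1*(-6 + 0²)) = 36712*(1 + 1*(-6 + 0)) = 36712*(1 + 1*(-6)) = 36712*(1 - 6) = 36712*(-5) = -183560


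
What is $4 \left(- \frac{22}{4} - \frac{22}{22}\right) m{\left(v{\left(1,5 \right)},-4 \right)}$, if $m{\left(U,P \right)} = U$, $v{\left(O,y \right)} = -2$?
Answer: $52$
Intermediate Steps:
$4 \left(- \frac{22}{4} - \frac{22}{22}\right) m{\left(v{\left(1,5 \right)},-4 \right)} = 4 \left(- \frac{22}{4} - \frac{22}{22}\right) \left(-2\right) = 4 \left(\left(-22\right) \frac{1}{4} - 1\right) \left(-2\right) = 4 \left(- \frac{11}{2} - 1\right) \left(-2\right) = 4 \left(- \frac{13}{2}\right) \left(-2\right) = \left(-26\right) \left(-2\right) = 52$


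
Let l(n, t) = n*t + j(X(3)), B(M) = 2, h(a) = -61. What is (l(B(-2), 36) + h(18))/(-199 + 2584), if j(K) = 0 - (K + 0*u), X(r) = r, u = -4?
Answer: 8/2385 ≈ 0.0033543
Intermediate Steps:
j(K) = -K (j(K) = 0 - (K + 0*(-4)) = 0 - (K + 0) = 0 - K = -K)
l(n, t) = -3 + n*t (l(n, t) = n*t - 1*3 = n*t - 3 = -3 + n*t)
(l(B(-2), 36) + h(18))/(-199 + 2584) = ((-3 + 2*36) - 61)/(-199 + 2584) = ((-3 + 72) - 61)/2385 = (69 - 61)*(1/2385) = 8*(1/2385) = 8/2385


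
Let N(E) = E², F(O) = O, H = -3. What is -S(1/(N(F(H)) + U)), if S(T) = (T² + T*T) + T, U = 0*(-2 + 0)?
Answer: -11/81 ≈ -0.13580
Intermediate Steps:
U = 0 (U = 0*(-2) = 0)
S(T) = T + 2*T² (S(T) = (T² + T²) + T = 2*T² + T = T + 2*T²)
-S(1/(N(F(H)) + U)) = -(1 + 2/((-3)² + 0))/((-3)² + 0) = -(1 + 2/(9 + 0))/(9 + 0) = -(1 + 2/9)/9 = -11/(9*9) = -1*11/81 = -11/81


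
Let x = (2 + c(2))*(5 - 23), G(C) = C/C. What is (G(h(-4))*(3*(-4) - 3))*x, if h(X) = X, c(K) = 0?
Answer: 540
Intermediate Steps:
G(C) = 1
x = -36 (x = (2 + 0)*(5 - 23) = 2*(-18) = -36)
(G(h(-4))*(3*(-4) - 3))*x = (1*(3*(-4) - 3))*(-36) = (1*(-12 - 3))*(-36) = (1*(-15))*(-36) = -15*(-36) = 540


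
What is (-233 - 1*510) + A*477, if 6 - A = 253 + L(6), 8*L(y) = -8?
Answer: -118085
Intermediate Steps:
L(y) = -1 (L(y) = (1/8)*(-8) = -1)
A = -246 (A = 6 - (253 - 1) = 6 - 1*252 = 6 - 252 = -246)
(-233 - 1*510) + A*477 = (-233 - 1*510) - 246*477 = (-233 - 510) - 117342 = -743 - 117342 = -118085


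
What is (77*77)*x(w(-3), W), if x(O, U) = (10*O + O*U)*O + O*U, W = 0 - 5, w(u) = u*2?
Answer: 1245090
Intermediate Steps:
w(u) = 2*u
W = -5
x(O, U) = O*U + O*(10*O + O*U) (x(O, U) = O*(10*O + O*U) + O*U = O*U + O*(10*O + O*U))
(77*77)*x(w(-3), W) = (77*77)*((2*(-3))*(-5 + 10*(2*(-3)) + (2*(-3))*(-5))) = 5929*(-6*(-5 + 10*(-6) - 6*(-5))) = 5929*(-6*(-5 - 60 + 30)) = 5929*(-6*(-35)) = 5929*210 = 1245090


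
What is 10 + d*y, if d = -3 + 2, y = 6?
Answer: 4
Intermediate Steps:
d = -1
10 + d*y = 10 - 1*6 = 10 - 6 = 4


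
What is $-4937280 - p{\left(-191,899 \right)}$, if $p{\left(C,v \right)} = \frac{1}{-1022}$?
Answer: $- \frac{5045900159}{1022} \approx -4.9373 \cdot 10^{6}$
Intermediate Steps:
$p{\left(C,v \right)} = - \frac{1}{1022}$
$-4937280 - p{\left(-191,899 \right)} = -4937280 - - \frac{1}{1022} = -4937280 + \frac{1}{1022} = - \frac{5045900159}{1022}$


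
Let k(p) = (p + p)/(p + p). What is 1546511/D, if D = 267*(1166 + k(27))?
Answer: 1546511/311589 ≈ 4.9633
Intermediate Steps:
k(p) = 1 (k(p) = (2*p)/((2*p)) = (2*p)*(1/(2*p)) = 1)
D = 311589 (D = 267*(1166 + 1) = 267*1167 = 311589)
1546511/D = 1546511/311589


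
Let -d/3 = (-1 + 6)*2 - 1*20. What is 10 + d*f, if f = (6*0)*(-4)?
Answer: 10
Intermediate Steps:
f = 0 (f = 0*(-4) = 0)
d = 30 (d = -3*((-1 + 6)*2 - 1*20) = -3*(5*2 - 20) = -3*(10 - 20) = -3*(-10) = 30)
10 + d*f = 10 + 30*0 = 10 + 0 = 10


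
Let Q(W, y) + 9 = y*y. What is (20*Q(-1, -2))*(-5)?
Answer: 500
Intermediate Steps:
Q(W, y) = -9 + y**2 (Q(W, y) = -9 + y*y = -9 + y**2)
(20*Q(-1, -2))*(-5) = (20*(-9 + (-2)**2))*(-5) = (20*(-9 + 4))*(-5) = (20*(-5))*(-5) = -100*(-5) = 500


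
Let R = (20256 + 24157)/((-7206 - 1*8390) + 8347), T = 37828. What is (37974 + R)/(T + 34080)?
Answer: 275229113/521261092 ≈ 0.52801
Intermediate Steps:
R = -44413/7249 (R = 44413/((-7206 - 8390) + 8347) = 44413/(-15596 + 8347) = 44413/(-7249) = 44413*(-1/7249) = -44413/7249 ≈ -6.1268)
(37974 + R)/(T + 34080) = (37974 - 44413/7249)/(37828 + 34080) = (275229113/7249)/71908 = (275229113/7249)*(1/71908) = 275229113/521261092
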